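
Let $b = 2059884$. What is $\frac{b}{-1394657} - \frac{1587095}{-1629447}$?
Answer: $- \frac{1143018652733}{2272519664679} \approx -0.50297$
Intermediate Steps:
$\frac{b}{-1394657} - \frac{1587095}{-1629447} = \frac{2059884}{-1394657} - \frac{1587095}{-1629447} = 2059884 \left(- \frac{1}{1394657}\right) - - \frac{1587095}{1629447} = - \frac{2059884}{1394657} + \frac{1587095}{1629447} = - \frac{1143018652733}{2272519664679}$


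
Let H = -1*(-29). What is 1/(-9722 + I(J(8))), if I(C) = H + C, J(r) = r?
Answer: -1/9685 ≈ -0.00010325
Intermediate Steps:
H = 29
I(C) = 29 + C
1/(-9722 + I(J(8))) = 1/(-9722 + (29 + 8)) = 1/(-9722 + 37) = 1/(-9685) = -1/9685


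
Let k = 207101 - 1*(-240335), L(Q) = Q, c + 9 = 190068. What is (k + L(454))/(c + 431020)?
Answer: 447890/621079 ≈ 0.72115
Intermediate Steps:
c = 190059 (c = -9 + 190068 = 190059)
k = 447436 (k = 207101 + 240335 = 447436)
(k + L(454))/(c + 431020) = (447436 + 454)/(190059 + 431020) = 447890/621079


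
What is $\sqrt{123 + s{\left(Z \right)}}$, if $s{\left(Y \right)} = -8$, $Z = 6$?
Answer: $\sqrt{115} \approx 10.724$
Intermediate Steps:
$\sqrt{123 + s{\left(Z \right)}} = \sqrt{123 - 8} = \sqrt{115}$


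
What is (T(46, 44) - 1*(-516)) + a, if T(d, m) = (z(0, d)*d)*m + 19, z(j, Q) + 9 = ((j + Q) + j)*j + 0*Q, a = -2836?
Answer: -20517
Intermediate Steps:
z(j, Q) = -9 + j*(Q + 2*j) (z(j, Q) = -9 + (((j + Q) + j)*j + 0*Q) = -9 + (((Q + j) + j)*j + 0) = -9 + ((Q + 2*j)*j + 0) = -9 + (j*(Q + 2*j) + 0) = -9 + j*(Q + 2*j))
T(d, m) = 19 - 9*d*m (T(d, m) = ((-9 + 2*0² + d*0)*d)*m + 19 = ((-9 + 2*0 + 0)*d)*m + 19 = ((-9 + 0 + 0)*d)*m + 19 = (-9*d)*m + 19 = -9*d*m + 19 = 19 - 9*d*m)
(T(46, 44) - 1*(-516)) + a = ((19 - 9*46*44) - 1*(-516)) - 2836 = ((19 - 18216) + 516) - 2836 = (-18197 + 516) - 2836 = -17681 - 2836 = -20517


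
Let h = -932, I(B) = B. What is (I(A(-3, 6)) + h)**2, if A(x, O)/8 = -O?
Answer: 960400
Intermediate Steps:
A(x, O) = -8*O (A(x, O) = 8*(-O) = -8*O)
(I(A(-3, 6)) + h)**2 = (-8*6 - 932)**2 = (-48 - 932)**2 = (-980)**2 = 960400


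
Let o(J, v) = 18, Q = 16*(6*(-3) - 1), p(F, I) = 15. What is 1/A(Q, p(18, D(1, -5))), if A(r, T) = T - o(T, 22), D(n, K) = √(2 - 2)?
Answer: -⅓ ≈ -0.33333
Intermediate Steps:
D(n, K) = 0 (D(n, K) = √0 = 0)
Q = -304 (Q = 16*(-18 - 1) = 16*(-19) = -304)
A(r, T) = -18 + T (A(r, T) = T - 1*18 = T - 18 = -18 + T)
1/A(Q, p(18, D(1, -5))) = 1/(-18 + 15) = 1/(-3) = -⅓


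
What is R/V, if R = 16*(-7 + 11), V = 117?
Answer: 64/117 ≈ 0.54701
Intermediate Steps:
R = 64 (R = 16*4 = 64)
R/V = 64/117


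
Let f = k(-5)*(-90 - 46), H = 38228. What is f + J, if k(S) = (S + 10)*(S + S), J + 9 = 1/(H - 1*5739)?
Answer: 220632800/32489 ≈ 6791.0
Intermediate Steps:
J = -292400/32489 (J = -9 + 1/(38228 - 1*5739) = -9 + 1/(38228 - 5739) = -9 + 1/32489 = -292400/32489 ≈ -9.0000)
k(S) = 2*S*(10 + S) (k(S) = (10 + S)*(2*S) = 2*S*(10 + S))
f = 6800 (f = (2*(-5)*(10 - 5))*(-90 - 46) = (2*(-5)*5)*(-136) = -50*(-136) = 6800)
f + J = 6800 - 292400/32489 = 220632800/32489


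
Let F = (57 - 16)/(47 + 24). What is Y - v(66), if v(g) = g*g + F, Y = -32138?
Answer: -2591115/71 ≈ -36495.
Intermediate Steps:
F = 41/71 ≈ 0.57747
v(g) = 41/71 + g² (v(g) = g*g + 41/71 = g² + 41/71 = 41/71 + g²)
Y - v(66) = -32138 - (41/71 + 66²) = -32138 - (41/71 + 4356) = -32138 - 1*309317/71 = -32138 - 309317/71 = -2591115/71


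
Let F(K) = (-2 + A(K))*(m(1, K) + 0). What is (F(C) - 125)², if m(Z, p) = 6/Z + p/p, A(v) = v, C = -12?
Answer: 49729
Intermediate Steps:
m(Z, p) = 1 + 6/Z (m(Z, p) = 6/Z + 1 = 1 + 6/Z)
F(K) = -14 + 7*K (F(K) = (-2 + K)*((6 + 1)/1 + 0) = (-2 + K)*(1*7 + 0) = (-2 + K)*(7 + 0) = (-2 + K)*7 = -14 + 7*K)
(F(C) - 125)² = ((-14 + 7*(-12)) - 125)² = ((-14 - 84) - 125)² = (-98 - 125)² = (-223)² = 49729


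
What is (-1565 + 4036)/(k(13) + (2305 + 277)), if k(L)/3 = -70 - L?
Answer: 2471/2333 ≈ 1.0592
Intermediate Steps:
k(L) = -210 - 3*L (k(L) = 3*(-70 - L) = -210 - 3*L)
(-1565 + 4036)/(k(13) + (2305 + 277)) = (-1565 + 4036)/((-210 - 3*13) + (2305 + 277)) = 2471/((-210 - 39) + 2582) = 2471/(-249 + 2582) = 2471/2333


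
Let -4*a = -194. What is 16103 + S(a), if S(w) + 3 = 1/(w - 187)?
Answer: 4459698/277 ≈ 16100.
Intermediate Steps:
a = 97/2 (a = -¼*(-194) = 97/2 ≈ 48.500)
S(w) = -3 + 1/(-187 + w) (S(w) = -3 + 1/(w - 187) = -3 + 1/(-187 + w))
16103 + S(a) = 16103 + (562 - 3*97/2)/(-187 + 97/2) = 16103 + (562 - 291/2)/(-277/2) = 16103 - 2/277*833/2 = 16103 - 833/277 = 4459698/277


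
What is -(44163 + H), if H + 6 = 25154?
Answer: -69311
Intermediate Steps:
H = 25148 (H = -6 + 25154 = 25148)
-(44163 + H) = -(44163 + 25148) = -1*69311 = -69311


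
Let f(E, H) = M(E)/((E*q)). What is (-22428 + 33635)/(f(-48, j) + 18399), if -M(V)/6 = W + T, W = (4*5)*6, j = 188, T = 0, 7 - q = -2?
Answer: 4803/7886 ≈ 0.60905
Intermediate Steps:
q = 9 (q = 7 - 1*(-2) = 7 + 2 = 9)
W = 120 (W = 20*6 = 120)
M(V) = -720 (M(V) = -6*(120 + 0) = -6*120 = -720)
f(E, H) = -80/E (f(E, H) = -720*1/(9*E) = -80/E)
(-22428 + 33635)/(f(-48, j) + 18399) = (-22428 + 33635)/(-80/(-48) + 18399) = 11207/(-80*(-1/48) + 18399) = 11207/(5/3 + 18399) = 11207/(55202/3) = 11207*(3/55202) = 4803/7886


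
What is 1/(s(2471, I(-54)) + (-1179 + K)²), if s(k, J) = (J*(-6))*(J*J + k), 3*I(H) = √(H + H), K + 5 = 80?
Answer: 8464/10334198667 + 2459*I*√3/124010384004 ≈ 8.1903e-7 + 3.4345e-8*I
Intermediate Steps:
K = 75 (K = -5 + 80 = 75)
I(H) = √2*√H/3 (I(H) = √(H + H)/3 = √(2*H)/3 = (√2*√H)/3 = √2*√H/3)
s(k, J) = -6*J*(k + J²) (s(k, J) = (-6*J)*(J² + k) = (-6*J)*(k + J²) = -6*J*(k + J²))
1/(s(2471, I(-54)) + (-1179 + K)²) = 1/(-6*√2*√(-54)/3*(2471 + (√2*√(-54)/3)²) + (-1179 + 75)²) = 1/(-6*√2*(3*I*√6)/3*(2471 + (√2*(3*I*√6)/3)²) + (-1104)²) = 1/(-6*2*I*√3*(2471 + (2*I*√3)²) + 1218816) = 1/(-6*2*I*√3*(2471 - 12) + 1218816) = 1/(-6*2*I*√3*2459 + 1218816) = 1/(-29508*I*√3 + 1218816) = 1/(1218816 - 29508*I*√3)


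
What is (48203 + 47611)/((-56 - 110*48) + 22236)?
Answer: 47907/8450 ≈ 5.6695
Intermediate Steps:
(48203 + 47611)/((-56 - 110*48) + 22236) = 95814/((-56 - 5280) + 22236) = 95814/(-5336 + 22236) = 95814/16900 = 95814*(1/16900) = 47907/8450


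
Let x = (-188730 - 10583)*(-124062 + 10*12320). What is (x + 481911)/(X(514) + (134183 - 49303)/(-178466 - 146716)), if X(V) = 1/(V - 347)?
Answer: -4678130481916749/6924889 ≈ -6.7555e+8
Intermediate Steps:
x = 171807806 (x = -199313*(-124062 + 123200) = -199313*(-862) = 171807806)
X(V) = 1/(-347 + V)
(x + 481911)/(X(514) + (134183 - 49303)/(-178466 - 146716)) = (171807806 + 481911)/(1/(-347 + 514) + (134183 - 49303)/(-178466 - 146716)) = 172289717/(1/167 + 84880/(-325182)) = 172289717/(1/167 + 84880*(-1/325182)) = 172289717/(1/167 - 42440/162591) = 172289717/(-6924889/27152697) = 172289717*(-27152697/6924889) = -4678130481916749/6924889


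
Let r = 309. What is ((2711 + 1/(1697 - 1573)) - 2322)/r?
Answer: 16079/12772 ≈ 1.2589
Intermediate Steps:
((2711 + 1/(1697 - 1573)) - 2322)/r = ((2711 + 1/(1697 - 1573)) - 2322)/309 = ((2711 + 1/124) - 2322)*(1/309) = (336165/124 - 2322)*(1/309) = (48237/124)*(1/309) = 16079/12772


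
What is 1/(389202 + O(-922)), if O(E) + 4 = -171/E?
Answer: 922/358840727 ≈ 2.5694e-6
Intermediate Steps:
O(E) = -4 - 171/E
1/(389202 + O(-922)) = 1/(389202 + (-4 - 171/(-922))) = 1/(389202 + (-4 - 171*(-1/922))) = 1/(389202 + (-4 + 171/922)) = 1/(389202 - 3517/922) = 1/(358840727/922) = 922/358840727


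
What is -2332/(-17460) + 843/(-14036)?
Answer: 4503293/61267140 ≈ 0.073503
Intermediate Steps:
-2332/(-17460) + 843/(-14036) = -2332*(-1/17460) + 843*(-1/14036) = 583/4365 - 843/14036 = 4503293/61267140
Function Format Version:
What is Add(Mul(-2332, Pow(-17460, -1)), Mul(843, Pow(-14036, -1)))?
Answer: Rational(4503293, 61267140) ≈ 0.073503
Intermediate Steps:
Add(Mul(-2332, Pow(-17460, -1)), Mul(843, Pow(-14036, -1))) = Add(Mul(-2332, Rational(-1, 17460)), Mul(843, Rational(-1, 14036))) = Add(Rational(583, 4365), Rational(-843, 14036)) = Rational(4503293, 61267140)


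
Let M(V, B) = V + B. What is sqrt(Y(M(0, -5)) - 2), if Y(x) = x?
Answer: I*sqrt(7) ≈ 2.6458*I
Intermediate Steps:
M(V, B) = B + V
sqrt(Y(M(0, -5)) - 2) = sqrt((-5 + 0) - 2) = sqrt(-5 - 2) = sqrt(-7) = I*sqrt(7)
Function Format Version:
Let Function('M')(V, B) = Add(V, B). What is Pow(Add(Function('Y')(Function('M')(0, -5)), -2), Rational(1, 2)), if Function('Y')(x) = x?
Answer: Mul(I, Pow(7, Rational(1, 2))) ≈ Mul(2.6458, I)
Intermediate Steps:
Function('M')(V, B) = Add(B, V)
Pow(Add(Function('Y')(Function('M')(0, -5)), -2), Rational(1, 2)) = Pow(Add(Add(-5, 0), -2), Rational(1, 2)) = Pow(Add(-5, -2), Rational(1, 2)) = Pow(-7, Rational(1, 2)) = Mul(I, Pow(7, Rational(1, 2)))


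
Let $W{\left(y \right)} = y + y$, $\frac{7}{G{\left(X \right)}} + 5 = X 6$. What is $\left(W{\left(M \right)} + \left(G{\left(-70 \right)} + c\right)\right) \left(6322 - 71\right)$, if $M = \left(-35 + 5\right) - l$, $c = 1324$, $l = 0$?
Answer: $\frac{3357993443}{425} \approx 7.9012 \cdot 10^{6}$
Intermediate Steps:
$G{\left(X \right)} = \frac{7}{-5 + 6 X}$ ($G{\left(X \right)} = \frac{7}{-5 + X 6} = \frac{7}{-5 + 6 X}$)
$M = -30$ ($M = \left(-35 + 5\right) - 0 = -30 + 0 = -30$)
$W{\left(y \right)} = 2 y$
$\left(W{\left(M \right)} + \left(G{\left(-70 \right)} + c\right)\right) \left(6322 - 71\right) = \left(2 \left(-30\right) + \left(\frac{7}{-5 + 6 \left(-70\right)} + 1324\right)\right) \left(6322 - 71\right) = \left(-60 + \left(\frac{7}{-5 - 420} + 1324\right)\right) 6251 = \left(-60 + \left(\frac{7}{-425} + 1324\right)\right) 6251 = \left(-60 + \left(7 \left(- \frac{1}{425}\right) + 1324\right)\right) 6251 = \left(-60 + \left(- \frac{7}{425} + 1324\right)\right) 6251 = \left(-60 + \frac{562693}{425}\right) 6251 = \frac{537193}{425} \cdot 6251 = \frac{3357993443}{425}$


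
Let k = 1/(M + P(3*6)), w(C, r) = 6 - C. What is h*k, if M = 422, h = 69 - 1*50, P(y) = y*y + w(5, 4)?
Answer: 19/747 ≈ 0.025435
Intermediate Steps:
P(y) = 1 + y**2 (P(y) = y*y + (6 - 1*5) = y**2 + (6 - 5) = y**2 + 1 = 1 + y**2)
h = 19 (h = 69 - 50 = 19)
k = 1/747 (k = 1/(422 + (1 + (3*6)**2)) = 1/(422 + (1 + 18**2)) = 1/(422 + (1 + 324)) = 1/(422 + 325) = 1/747 ≈ 0.0013387)
h*k = 19*(1/747) = 19/747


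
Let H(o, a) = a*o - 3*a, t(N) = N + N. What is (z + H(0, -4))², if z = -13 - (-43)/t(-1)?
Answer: 2025/4 ≈ 506.25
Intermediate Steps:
t(N) = 2*N
H(o, a) = -3*a + a*o
z = -69/2 (z = -13 - (-43)/(2*(-1)) = -13 - (-43)/(-2) = -13 - (-43)*(-1)/2 = -13 - 1*43/2 = -13 - 43/2 = -69/2 ≈ -34.500)
(z + H(0, -4))² = (-69/2 - 4*(-3 + 0))² = (-69/2 - 4*(-3))² = (-69/2 + 12)² = (-45/2)² = 2025/4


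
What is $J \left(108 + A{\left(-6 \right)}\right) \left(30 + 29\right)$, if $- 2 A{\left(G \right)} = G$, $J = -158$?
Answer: $-1034742$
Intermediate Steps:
$A{\left(G \right)} = - \frac{G}{2}$
$J \left(108 + A{\left(-6 \right)}\right) \left(30 + 29\right) = - 158 \left(108 - -3\right) \left(30 + 29\right) = - 158 \left(108 + 3\right) 59 = - 158 \cdot 111 \cdot 59 = \left(-158\right) 6549 = -1034742$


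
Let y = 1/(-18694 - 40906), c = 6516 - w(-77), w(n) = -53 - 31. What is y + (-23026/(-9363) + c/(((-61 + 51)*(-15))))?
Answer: 25925871437/558034800 ≈ 46.459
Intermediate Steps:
w(n) = -84
c = 6600 (c = 6516 - 1*(-84) = 6516 + 84 = 6600)
y = -1/59600 (y = 1/(-59600) = -1/59600 ≈ -1.6779e-5)
y + (-23026/(-9363) + c/(((-61 + 51)*(-15)))) = -1/59600 + (-23026/(-9363) + 6600/(((-61 + 51)*(-15)))) = -1/59600 + (-23026*(-1/9363) + 6600/((-10*(-15)))) = -1/59600 + (23026/9363 + 6600/150) = -1/59600 + (23026/9363 + 6600*(1/150)) = -1/59600 + (23026/9363 + 44) = -1/59600 + 434998/9363 = 25925871437/558034800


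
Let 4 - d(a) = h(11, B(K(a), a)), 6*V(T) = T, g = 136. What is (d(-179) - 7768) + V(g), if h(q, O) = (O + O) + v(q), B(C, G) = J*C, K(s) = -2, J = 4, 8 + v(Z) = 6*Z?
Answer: -23350/3 ≈ -7783.3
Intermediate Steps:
v(Z) = -8 + 6*Z
V(T) = T/6
B(C, G) = 4*C
h(q, O) = -8 + 2*O + 6*q (h(q, O) = (O + O) + (-8 + 6*q) = 2*O + (-8 + 6*q) = -8 + 2*O + 6*q)
d(a) = -38 (d(a) = 4 - (-8 + 2*(4*(-2)) + 6*11) = 4 - (-8 + 2*(-8) + 66) = 4 - (-8 - 16 + 66) = 4 - 1*42 = 4 - 42 = -38)
(d(-179) - 7768) + V(g) = (-38 - 7768) + (1/6)*136 = -7806 + 68/3 = -23350/3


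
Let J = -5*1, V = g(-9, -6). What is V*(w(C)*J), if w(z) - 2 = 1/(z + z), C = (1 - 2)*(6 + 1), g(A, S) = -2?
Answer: 135/7 ≈ 19.286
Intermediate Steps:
V = -2
J = -5
C = -7 (C = -1*7 = -7)
w(z) = 2 + 1/(2*z) (w(z) = 2 + 1/(z + z) = 2 + 1/(2*z))
V*(w(C)*J) = -2*(2 + (1/2)/(-7))*(-5) = -2*(2 + (1/2)*(-1/7))*(-5) = -2*(2 - 1/14)*(-5) = -27*(-5)/7 = -2*(-135/14) = 135/7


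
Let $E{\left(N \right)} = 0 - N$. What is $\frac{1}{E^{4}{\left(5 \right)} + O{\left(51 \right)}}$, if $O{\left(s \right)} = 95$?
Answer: $\frac{1}{720} \approx 0.0013889$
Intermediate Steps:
$E{\left(N \right)} = - N$
$\frac{1}{E^{4}{\left(5 \right)} + O{\left(51 \right)}} = \frac{1}{\left(\left(-1\right) 5\right)^{4} + 95} = \frac{1}{\left(-5\right)^{4} + 95} = \frac{1}{625 + 95} = \frac{1}{720}$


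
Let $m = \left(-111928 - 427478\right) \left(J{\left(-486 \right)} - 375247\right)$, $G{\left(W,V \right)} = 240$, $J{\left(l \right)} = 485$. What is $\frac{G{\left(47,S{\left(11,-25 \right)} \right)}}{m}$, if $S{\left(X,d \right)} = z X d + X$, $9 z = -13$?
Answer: $\frac{20}{16845739281} \approx 1.1872 \cdot 10^{-9}$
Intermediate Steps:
$z = - \frac{13}{9}$ ($z = \frac{1}{9} \left(-13\right) = - \frac{13}{9} \approx -1.4444$)
$S{\left(X,d \right)} = X - \frac{13 X d}{9}$ ($S{\left(X,d \right)} = - \frac{13 X}{9} d + X = - \frac{13 X d}{9} + X = X - \frac{13 X d}{9}$)
$m = 202148871372$ ($m = \left(-111928 - 427478\right) \left(485 - 375247\right) = \left(-539406\right) \left(-374762\right) = 202148871372$)
$\frac{G{\left(47,S{\left(11,-25 \right)} \right)}}{m} = \frac{240}{202148871372} = 240 \cdot \frac{1}{202148871372} = \frac{20}{16845739281}$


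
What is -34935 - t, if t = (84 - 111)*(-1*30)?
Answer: -35745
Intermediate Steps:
t = 810 (t = -27*(-30) = 810)
-34935 - t = -34935 - 1*810 = -34935 - 810 = -35745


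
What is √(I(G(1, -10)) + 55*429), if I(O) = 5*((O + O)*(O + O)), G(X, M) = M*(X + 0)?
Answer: √25595 ≈ 159.98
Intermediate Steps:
G(X, M) = M*X
I(O) = 20*O² (I(O) = 5*((2*O)*(2*O)) = 5*(4*O²) = 20*O²)
√(I(G(1, -10)) + 55*429) = √(20*(-10*1)² + 55*429) = √(20*(-10)² + 23595) = √(20*100 + 23595) = √(2000 + 23595) = √25595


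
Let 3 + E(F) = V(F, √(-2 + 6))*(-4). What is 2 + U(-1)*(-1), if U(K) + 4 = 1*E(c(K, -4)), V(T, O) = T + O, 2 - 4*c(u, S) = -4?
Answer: 23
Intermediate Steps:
c(u, S) = 3/2 (c(u, S) = ½ - ¼*(-4) = ½ + 1 = 3/2)
V(T, O) = O + T
E(F) = -11 - 4*F (E(F) = -3 + (√(-2 + 6) + F)*(-4) = -3 + (√4 + F)*(-4) = -3 + (2 + F)*(-4) = -3 + (-8 - 4*F) = -11 - 4*F)
U(K) = -21 (U(K) = -4 + 1*(-11 - 4*3/2) = -4 + 1*(-11 - 6) = -4 + 1*(-17) = -4 - 17 = -21)
2 + U(-1)*(-1) = 2 - 21*(-1) = 2 + 21 = 23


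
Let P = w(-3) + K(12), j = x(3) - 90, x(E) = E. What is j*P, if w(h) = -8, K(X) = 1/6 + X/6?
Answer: 1015/2 ≈ 507.50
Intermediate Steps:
K(X) = 1/6 + X/6 (K(X) = 1*(1/6) + X*(1/6) = 1/6 + X/6)
j = -87 (j = 3 - 90 = -87)
P = -35/6 (P = -8 + (1/6 + (1/6)*12) = -8 + (1/6 + 2) = -8 + 13/6 = -35/6 ≈ -5.8333)
j*P = -87*(-35/6) = 1015/2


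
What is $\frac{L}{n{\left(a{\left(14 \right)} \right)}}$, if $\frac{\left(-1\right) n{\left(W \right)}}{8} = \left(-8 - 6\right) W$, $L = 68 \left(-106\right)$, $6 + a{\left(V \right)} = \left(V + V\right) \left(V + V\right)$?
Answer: $- \frac{901}{10892} \approx -0.082721$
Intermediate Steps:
$a{\left(V \right)} = -6 + 4 V^{2}$ ($a{\left(V \right)} = -6 + \left(V + V\right) \left(V + V\right) = -6 + 2 V 2 V = -6 + 4 V^{2}$)
$L = -7208$
$n{\left(W \right)} = 112 W$ ($n{\left(W \right)} = - 8 \left(-8 - 6\right) W = - 8 \left(- 14 W\right) = 112 W$)
$\frac{L}{n{\left(a{\left(14 \right)} \right)}} = - \frac{7208}{112 \left(-6 + 4 \cdot 14^{2}\right)} = - \frac{7208}{112 \left(-6 + 4 \cdot 196\right)} = - \frac{7208}{112 \left(-6 + 784\right)} = - \frac{7208}{112 \cdot 778} = - \frac{7208}{87136} = \left(-7208\right) \frac{1}{87136} = - \frac{901}{10892}$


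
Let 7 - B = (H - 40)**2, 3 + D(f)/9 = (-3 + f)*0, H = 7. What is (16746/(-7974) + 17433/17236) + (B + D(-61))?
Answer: -25428405415/22906644 ≈ -1110.1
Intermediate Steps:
D(f) = -27 (D(f) = -27 + 9*((-3 + f)*0) = -27 + 9*0 = -27 + 0 = -27)
B = -1082 (B = 7 - (7 - 40)**2 = 7 - 1*(-33)**2 = 7 - 1*1089 = 7 - 1089 = -1082)
(16746/(-7974) + 17433/17236) + (B + D(-61)) = (16746/(-7974) + 17433/17236) + (-1082 - 27) = (16746*(-1/7974) + 17433*(1/17236)) - 1109 = (-2791/1329 + 17433/17236) - 1109 = -24937219/22906644 - 1109 = -25428405415/22906644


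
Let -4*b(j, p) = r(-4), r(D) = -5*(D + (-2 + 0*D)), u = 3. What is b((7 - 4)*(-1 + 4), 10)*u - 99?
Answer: -243/2 ≈ -121.50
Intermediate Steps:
r(D) = 10 - 5*D (r(D) = -5*(D + (-2 + 0)) = -5*(D - 2) = -5*(-2 + D) = 10 - 5*D)
b(j, p) = -15/2 (b(j, p) = -(10 - 5*(-4))/4 = -(10 + 20)/4 = -¼*30 = -15/2)
b((7 - 4)*(-1 + 4), 10)*u - 99 = -15/2*3 - 99 = -45/2 - 99 = -243/2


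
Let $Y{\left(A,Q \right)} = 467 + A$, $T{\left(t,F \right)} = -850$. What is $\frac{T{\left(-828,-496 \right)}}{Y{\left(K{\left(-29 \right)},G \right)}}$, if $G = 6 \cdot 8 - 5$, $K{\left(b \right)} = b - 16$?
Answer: $- \frac{425}{211} \approx -2.0142$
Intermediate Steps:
$K{\left(b \right)} = -16 + b$
$G = 43$ ($G = 48 - 5 = 43$)
$\frac{T{\left(-828,-496 \right)}}{Y{\left(K{\left(-29 \right)},G \right)}} = - \frac{850}{467 - 45} = - \frac{850}{422} = \left(-850\right) \frac{1}{422} = - \frac{425}{211}$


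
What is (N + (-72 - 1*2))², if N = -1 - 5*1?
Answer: 6400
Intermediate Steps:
N = -6 (N = -1 - 5 = -6)
(N + (-72 - 1*2))² = (-6 + (-72 - 1*2))² = (-6 + (-72 - 2))² = (-6 - 74)² = (-80)² = 6400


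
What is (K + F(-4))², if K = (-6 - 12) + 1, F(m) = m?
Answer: 441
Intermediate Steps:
K = -17 (K = -18 + 1 = -17)
(K + F(-4))² = (-17 - 4)² = (-21)² = 441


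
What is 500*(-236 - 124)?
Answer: -180000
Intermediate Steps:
500*(-236 - 124) = 500*(-360) = -180000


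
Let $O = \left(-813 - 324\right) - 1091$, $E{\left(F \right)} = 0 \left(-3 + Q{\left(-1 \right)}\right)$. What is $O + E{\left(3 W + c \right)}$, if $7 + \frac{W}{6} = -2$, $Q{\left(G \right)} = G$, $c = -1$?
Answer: $-2228$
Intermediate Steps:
$W = -54$ ($W = -42 + 6 \left(-2\right) = -42 - 12 = -54$)
$E{\left(F \right)} = 0$ ($E{\left(F \right)} = 0 \left(-3 - 1\right) = 0 \left(-4\right) = 0$)
$O = -2228$ ($O = -1137 - 1091 = -2228$)
$O + E{\left(3 W + c \right)} = -2228 + 0 = -2228$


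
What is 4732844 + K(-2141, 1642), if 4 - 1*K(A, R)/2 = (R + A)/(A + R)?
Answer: 4732850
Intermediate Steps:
K(A, R) = 6 (K(A, R) = 8 - 2*(R + A)/(A + R) = 8 - 2*(A + R)/(A + R) = 8 - 2*1 = 8 - 2 = 6)
4732844 + K(-2141, 1642) = 4732844 + 6 = 4732850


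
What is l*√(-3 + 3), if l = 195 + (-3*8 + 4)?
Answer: 0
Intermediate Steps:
l = 175 (l = 195 + (-24 + 4) = 195 - 20 = 175)
l*√(-3 + 3) = 175*√(-3 + 3) = 175*√0 = 175*0 = 0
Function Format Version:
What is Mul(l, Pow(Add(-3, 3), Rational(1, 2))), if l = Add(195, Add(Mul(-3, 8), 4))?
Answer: 0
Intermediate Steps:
l = 175 (l = Add(195, Add(-24, 4)) = Add(195, -20) = 175)
Mul(l, Pow(Add(-3, 3), Rational(1, 2))) = Mul(175, Pow(Add(-3, 3), Rational(1, 2))) = Mul(175, Pow(0, Rational(1, 2))) = Mul(175, 0) = 0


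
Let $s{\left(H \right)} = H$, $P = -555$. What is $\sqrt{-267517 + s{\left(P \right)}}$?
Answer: $2 i \sqrt{67018} \approx 517.76 i$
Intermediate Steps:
$\sqrt{-267517 + s{\left(P \right)}} = \sqrt{-267517 - 555} = \sqrt{-268072} = 2 i \sqrt{67018}$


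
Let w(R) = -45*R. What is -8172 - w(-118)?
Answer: -13482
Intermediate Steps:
-8172 - w(-118) = -8172 - (-45)*(-118) = -8172 - 1*5310 = -8172 - 5310 = -13482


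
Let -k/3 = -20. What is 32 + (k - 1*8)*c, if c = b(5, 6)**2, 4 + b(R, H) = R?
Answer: 84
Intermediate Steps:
k = 60 (k = -3*(-20) = 60)
b(R, H) = -4 + R
c = 1 (c = (-4 + 5)**2 = 1**2 = 1)
32 + (k - 1*8)*c = 32 + (60 - 1*8)*1 = 32 + (60 - 8)*1 = 32 + 52*1 = 32 + 52 = 84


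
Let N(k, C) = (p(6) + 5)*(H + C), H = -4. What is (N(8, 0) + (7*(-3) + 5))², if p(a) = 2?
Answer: 1936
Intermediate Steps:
N(k, C) = -28 + 7*C (N(k, C) = (2 + 5)*(-4 + C) = 7*(-4 + C) = -28 + 7*C)
(N(8, 0) + (7*(-3) + 5))² = ((-28 + 7*0) + (7*(-3) + 5))² = ((-28 + 0) + (-21 + 5))² = (-28 - 16)² = (-44)² = 1936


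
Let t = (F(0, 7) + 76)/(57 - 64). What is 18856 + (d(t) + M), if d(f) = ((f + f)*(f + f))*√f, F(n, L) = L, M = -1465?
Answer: 17391 + 27556*I*√581/343 ≈ 17391.0 + 1936.5*I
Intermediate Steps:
t = -83/7 (t = (7 + 76)/(57 - 64) = 83/(-7) = 83*(-⅐) = -83/7 ≈ -11.857)
d(f) = 4*f^(5/2) (d(f) = ((2*f)*(2*f))*√f = (4*f²)*√f = 4*f^(5/2))
18856 + (d(t) + M) = 18856 + (4*(-83/7)^(5/2) - 1465) = 18856 + (4*(6889*I*√581/343) - 1465) = 18856 + (27556*I*√581/343 - 1465) = 18856 + (-1465 + 27556*I*√581/343) = 17391 + 27556*I*√581/343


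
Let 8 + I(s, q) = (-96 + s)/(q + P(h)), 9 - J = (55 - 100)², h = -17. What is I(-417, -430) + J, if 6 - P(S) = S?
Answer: -823255/407 ≈ -2022.7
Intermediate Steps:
P(S) = 6 - S
J = -2016 (J = 9 - (55 - 100)² = 9 - 1*(-45)² = 9 - 1*2025 = 9 - 2025 = -2016)
I(s, q) = -8 + (-96 + s)/(23 + q) (I(s, q) = -8 + (-96 + s)/(q + (6 - 1*(-17))) = -8 + (-96 + s)/(q + (6 + 17)) = -8 + (-96 + s)/(q + 23) = -8 + (-96 + s)/(23 + q))
I(-417, -430) + J = (-280 - 417 - 8*(-430))/(23 - 430) - 2016 = (-280 - 417 + 3440)/(-407) - 2016 = -1/407*2743 - 2016 = -2743/407 - 2016 = -823255/407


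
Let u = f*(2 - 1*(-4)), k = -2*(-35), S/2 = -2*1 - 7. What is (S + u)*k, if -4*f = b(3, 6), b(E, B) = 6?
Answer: -1890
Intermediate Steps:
S = -18 (S = 2*(-2*1 - 7) = 2*(-2 - 7) = 2*(-9) = -18)
f = -3/2 (f = -¼*6 = -3/2 ≈ -1.5000)
k = 70
u = -9 (u = -3*(2 - 1*(-4))/2 = -3*(2 + 4)/2 = -3/2*6 = -9)
(S + u)*k = (-18 - 9)*70 = -27*70 = -1890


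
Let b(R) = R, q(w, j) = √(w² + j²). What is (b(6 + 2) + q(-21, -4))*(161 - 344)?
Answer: -1464 - 183*√457 ≈ -5376.1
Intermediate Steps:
q(w, j) = √(j² + w²)
(b(6 + 2) + q(-21, -4))*(161 - 344) = ((6 + 2) + √((-4)² + (-21)²))*(161 - 344) = (8 + √(16 + 441))*(-183) = (8 + √457)*(-183) = -1464 - 183*√457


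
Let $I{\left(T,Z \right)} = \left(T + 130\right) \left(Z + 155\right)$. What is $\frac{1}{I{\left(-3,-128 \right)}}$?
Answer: $\frac{1}{3429} \approx 0.00029163$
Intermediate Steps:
$I{\left(T,Z \right)} = \left(130 + T\right) \left(155 + Z\right)$
$\frac{1}{I{\left(-3,-128 \right)}} = \frac{1}{20150 + 130 \left(-128\right) + 155 \left(-3\right) - -384} = \frac{1}{20150 - 16640 - 465 + 384} = \frac{1}{3429}$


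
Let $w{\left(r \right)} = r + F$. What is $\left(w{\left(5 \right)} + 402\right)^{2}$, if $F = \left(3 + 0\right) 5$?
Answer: $178084$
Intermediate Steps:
$F = 15$ ($F = 3 \cdot 5 = 15$)
$w{\left(r \right)} = 15 + r$ ($w{\left(r \right)} = r + 15 = 15 + r$)
$\left(w{\left(5 \right)} + 402\right)^{2} = \left(\left(15 + 5\right) + 402\right)^{2} = \left(20 + 402\right)^{2} = 422^{2} = 178084$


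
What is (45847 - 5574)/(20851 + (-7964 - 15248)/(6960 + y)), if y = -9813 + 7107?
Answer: 85660671/44338471 ≈ 1.9320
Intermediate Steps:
y = -2706
(45847 - 5574)/(20851 + (-7964 - 15248)/(6960 + y)) = (45847 - 5574)/(20851 + (-7964 - 15248)/(6960 - 2706)) = 40273/(20851 - 23212/4254) = 40273/(20851 - 23212*1/4254) = 40273/(20851 - 11606/2127) = 40273/(44338471/2127) = 40273*(2127/44338471) = 85660671/44338471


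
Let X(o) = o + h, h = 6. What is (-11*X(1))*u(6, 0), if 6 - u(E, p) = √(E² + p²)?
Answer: 0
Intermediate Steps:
u(E, p) = 6 - √(E² + p²)
X(o) = 6 + o (X(o) = o + 6 = 6 + o)
(-11*X(1))*u(6, 0) = (-11*(6 + 1))*(6 - √(6² + 0²)) = (-11*7)*(6 - √(36 + 0)) = -77*(6 - √36) = -77*(6 - 1*6) = -77*(6 - 6) = -77*0 = 0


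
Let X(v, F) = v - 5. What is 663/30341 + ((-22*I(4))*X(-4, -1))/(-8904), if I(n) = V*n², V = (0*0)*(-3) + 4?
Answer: -15774075/11256511 ≈ -1.4013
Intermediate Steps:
X(v, F) = -5 + v
V = 4 (V = 0*(-3) + 4 = 0 + 4 = 4)
I(n) = 4*n²
663/30341 + ((-22*I(4))*X(-4, -1))/(-8904) = 663/30341 + ((-88*4²)*(-5 - 4))/(-8904) = 663*(1/30341) + (-88*16*(-9))*(-1/8904) = 663/30341 + (-22*64*(-9))*(-1/8904) = 663/30341 - 1408*(-9)*(-1/8904) = 663/30341 + 12672*(-1/8904) = 663/30341 - 528/371 = -15774075/11256511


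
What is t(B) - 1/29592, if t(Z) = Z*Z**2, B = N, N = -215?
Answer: -294096393001/29592 ≈ -9.9384e+6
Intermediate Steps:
B = -215
t(Z) = Z**3
t(B) - 1/29592 = (-215)**3 - 1/29592 = -9938375 - 1*1/29592 = -9938375 - 1/29592 = -294096393001/29592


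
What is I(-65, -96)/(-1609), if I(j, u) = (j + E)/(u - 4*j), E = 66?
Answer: -1/263876 ≈ -3.7897e-6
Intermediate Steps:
I(j, u) = (66 + j)/(u - 4*j) (I(j, u) = (j + 66)/(u - 4*j) = (66 + j)/(u - 4*j))
I(-65, -96)/(-1609) = ((66 - 65)/(-96 - 4*(-65)))/(-1609) = (1/(-96 + 260))*(-1/1609) = (1/164)*(-1/1609) = -1/263876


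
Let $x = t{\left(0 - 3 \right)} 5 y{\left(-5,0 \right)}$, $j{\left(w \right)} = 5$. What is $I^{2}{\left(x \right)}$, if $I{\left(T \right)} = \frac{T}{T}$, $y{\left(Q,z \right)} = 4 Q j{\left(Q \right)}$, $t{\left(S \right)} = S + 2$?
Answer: $1$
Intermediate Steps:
$t{\left(S \right)} = 2 + S$
$y{\left(Q,z \right)} = 20 Q$ ($y{\left(Q,z \right)} = 4 Q 5 = 20 Q$)
$x = 500$ ($x = \left(2 + \left(0 - 3\right)\right) 5 \cdot 20 \left(-5\right) = \left(2 - 3\right) 5 \left(-100\right) = \left(-1\right) 5 \left(-100\right) = \left(-5\right) \left(-100\right) = 500$)
$I{\left(T \right)} = 1$
$I^{2}{\left(x \right)} = 1^{2} = 1$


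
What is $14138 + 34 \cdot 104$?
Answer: $17674$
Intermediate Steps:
$14138 + 34 \cdot 104 = 14138 + 3536 = 17674$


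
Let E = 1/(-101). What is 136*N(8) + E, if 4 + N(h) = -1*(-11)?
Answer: 96151/101 ≈ 951.99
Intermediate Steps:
N(h) = 7 (N(h) = -4 - 1*(-11) = -4 + 11 = 7)
E = -1/101 ≈ -0.0099010
136*N(8) + E = 136*7 - 1/101 = 952 - 1/101 = 96151/101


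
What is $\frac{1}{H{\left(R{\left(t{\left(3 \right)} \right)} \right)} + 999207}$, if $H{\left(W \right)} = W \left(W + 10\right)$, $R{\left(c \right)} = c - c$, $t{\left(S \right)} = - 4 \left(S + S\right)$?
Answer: $\frac{1}{999207} \approx 1.0008 \cdot 10^{-6}$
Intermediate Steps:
$t{\left(S \right)} = - 8 S$ ($t{\left(S \right)} = - 4 \cdot 2 S = - 8 S$)
$R{\left(c \right)} = 0$
$H{\left(W \right)} = W \left(10 + W\right)$
$\frac{1}{H{\left(R{\left(t{\left(3 \right)} \right)} \right)} + 999207} = \frac{1}{0 \left(10 + 0\right) + 999207} = \frac{1}{0 \cdot 10 + 999207} = \frac{1}{0 + 999207} = \frac{1}{999207}$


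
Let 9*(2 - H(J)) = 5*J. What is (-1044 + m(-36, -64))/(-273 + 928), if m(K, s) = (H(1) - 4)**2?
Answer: -16807/10611 ≈ -1.5839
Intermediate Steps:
H(J) = 2 - 5*J/9
m(K, s) = 529/81 (m(K, s) = ((2 - 5/9*1) - 4)**2 = ((2 - 5/9) - 4)**2 = (13/9 - 4)**2 = (-23/9)**2 = 529/81)
(-1044 + m(-36, -64))/(-273 + 928) = (-1044 + 529/81)/(-273 + 928) = -84035/81/655 = -84035/81*1/655 = -16807/10611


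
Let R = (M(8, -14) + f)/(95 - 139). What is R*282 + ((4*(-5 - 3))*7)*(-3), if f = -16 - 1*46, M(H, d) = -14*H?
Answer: 19659/11 ≈ 1787.2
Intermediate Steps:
f = -62 (f = -16 - 46 = -62)
R = 87/22 (R = (-14*8 - 62)/(95 - 139) = (-112 - 62)/(-44) = -174*(-1/44) = 87/22 ≈ 3.9545)
R*282 + ((4*(-5 - 3))*7)*(-3) = (87/22)*282 + ((4*(-5 - 3))*7)*(-3) = 12267/11 + ((4*(-8))*7)*(-3) = 12267/11 - 32*7*(-3) = 12267/11 - 224*(-3) = 12267/11 + 672 = 19659/11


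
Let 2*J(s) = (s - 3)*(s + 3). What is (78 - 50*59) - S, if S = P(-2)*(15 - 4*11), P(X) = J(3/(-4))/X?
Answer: -179893/64 ≈ -2810.8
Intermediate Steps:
J(s) = (-3 + s)*(3 + s)/2 (J(s) = ((s - 3)*(s + 3))/2 = ((-3 + s)*(3 + s))/2 = (-3 + s)*(3 + s)/2)
P(X) = -135/(32*X) (P(X) = (-9/2 + (3/(-4))**2/2)/X = (-9/2 + (3*(-1/4))**2/2)/X = (-9/2 + (-3/4)**2/2)/X = (-9/2 + (1/2)*(9/16))/X = (-9/2 + 9/32)/X = -135/(32*X))
S = -3915/64 (S = (-135/32/(-2))*(15 - 4*11) = (-135/32*(-1/2))*(15 - 44) = (135/64)*(-29) = -3915/64 ≈ -61.172)
(78 - 50*59) - S = (78 - 50*59) - 1*(-3915/64) = (78 - 2950) + 3915/64 = -2872 + 3915/64 = -179893/64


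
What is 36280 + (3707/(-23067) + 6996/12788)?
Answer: 243227664784/6704109 ≈ 36280.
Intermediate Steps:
36280 + (3707/(-23067) + 6996/12788) = 36280 + (3707*(-1/23067) + 6996*(1/12788)) = 36280 + (-337/2097 + 1749/3197) = 36280 + 2590264/6704109 = 243227664784/6704109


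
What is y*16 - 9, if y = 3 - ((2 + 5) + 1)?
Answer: -89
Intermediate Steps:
y = -5 (y = 3 - (7 + 1) = 3 - 1*8 = 3 - 8 = -5)
y*16 - 9 = -5*16 - 9 = -80 - 9 = -89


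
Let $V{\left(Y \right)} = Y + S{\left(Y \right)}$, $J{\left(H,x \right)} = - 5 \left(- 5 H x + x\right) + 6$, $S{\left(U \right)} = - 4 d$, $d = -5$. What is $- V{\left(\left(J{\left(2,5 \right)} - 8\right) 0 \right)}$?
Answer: $-20$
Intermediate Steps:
$S{\left(U \right)} = 20$ ($S{\left(U \right)} = \left(-4\right) \left(-5\right) = 20$)
$J{\left(H,x \right)} = 6 - 5 x + 25 H x$ ($J{\left(H,x \right)} = - 5 \left(- 5 H x + x\right) + 6 = - 5 \left(x - 5 H x\right) + 6 = \left(- 5 x + 25 H x\right) + 6 = 6 - 5 x + 25 H x$)
$V{\left(Y \right)} = 20 + Y$ ($V{\left(Y \right)} = Y + 20 = 20 + Y$)
$- V{\left(\left(J{\left(2,5 \right)} - 8\right) 0 \right)} = - (20 + \left(\left(6 - 25 + 25 \cdot 2 \cdot 5\right) - 8\right) 0) = - (20 + \left(\left(6 - 25 + 250\right) - 8\right) 0) = - (20 + \left(231 - 8\right) 0) = - (20 + 223 \cdot 0) = - (20 + 0) = \left(-1\right) 20 = -20$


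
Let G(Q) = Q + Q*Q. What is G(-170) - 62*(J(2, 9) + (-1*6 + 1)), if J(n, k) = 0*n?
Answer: 29040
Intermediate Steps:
J(n, k) = 0
G(Q) = Q + Q**2
G(-170) - 62*(J(2, 9) + (-1*6 + 1)) = -170*(1 - 170) - 62*(0 + (-1*6 + 1)) = -170*(-169) - 62*(0 + (-6 + 1)) = 28730 - 62*(0 - 5) = 28730 - 62*(-5) = 28730 - 1*(-310) = 28730 + 310 = 29040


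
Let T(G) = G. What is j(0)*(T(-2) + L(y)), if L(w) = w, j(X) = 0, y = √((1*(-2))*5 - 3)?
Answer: 0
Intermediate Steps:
y = I*√13 (y = √(-2*5 - 3) = √(-10 - 3) = √(-13) = I*√13 ≈ 3.6056*I)
j(0)*(T(-2) + L(y)) = 0*(-2 + I*√13) = 0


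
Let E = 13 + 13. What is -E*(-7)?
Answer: 182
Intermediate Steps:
E = 26
-E*(-7) = -1*26*(-7) = -26*(-7) = 182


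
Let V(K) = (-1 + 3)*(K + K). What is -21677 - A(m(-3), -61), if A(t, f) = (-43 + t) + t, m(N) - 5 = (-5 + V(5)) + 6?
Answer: -21686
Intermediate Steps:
V(K) = 4*K (V(K) = 2*(2*K) = 4*K)
m(N) = 26 (m(N) = 5 + ((-5 + 4*5) + 6) = 5 + ((-5 + 20) + 6) = 5 + (15 + 6) = 5 + 21 = 26)
A(t, f) = -43 + 2*t
-21677 - A(m(-3), -61) = -21677 - (-43 + 2*26) = -21677 - (-43 + 52) = -21677 - 1*9 = -21677 - 9 = -21686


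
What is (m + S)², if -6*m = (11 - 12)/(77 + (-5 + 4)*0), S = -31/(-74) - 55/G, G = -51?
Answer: 5274535876/2345755489 ≈ 2.2485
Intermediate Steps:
S = 5651/3774 (S = -31/(-74) - 55/(-51) = -31*(-1/74) - 55*(-1/51) = 31/74 + 55/51 = 5651/3774 ≈ 1.4974)
m = 1/462 (m = -(11 - 12)/(6*(77 + (-5 + 4)*0)) = -(-1)/(6*(77 - 1*0)) = -(-1)/(6*(77 + 0)) = -(-1)/(6*77) = -⅙*(-1/77) = 1/462 ≈ 0.0021645)
(m + S)² = (1/462 + 5651/3774)² = (72626/48433)² = 5274535876/2345755489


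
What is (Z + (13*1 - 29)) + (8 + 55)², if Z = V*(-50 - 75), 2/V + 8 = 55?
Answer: 185541/47 ≈ 3947.7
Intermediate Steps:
V = 2/47 (V = 2/(-8 + 55) = 2/47 ≈ 0.042553)
Z = -250/47 (Z = 2*(-50 - 75)/47 = (2/47)*(-125) = -250/47 ≈ -5.3191)
(Z + (13*1 - 29)) + (8 + 55)² = (-250/47 + (13*1 - 29)) + (8 + 55)² = (-250/47 + (13 - 29)) + 63² = (-250/47 - 16) + 3969 = -1002/47 + 3969 = 185541/47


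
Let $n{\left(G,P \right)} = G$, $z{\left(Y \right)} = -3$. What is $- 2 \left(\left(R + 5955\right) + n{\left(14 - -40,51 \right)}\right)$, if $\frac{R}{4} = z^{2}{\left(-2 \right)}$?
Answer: $-12090$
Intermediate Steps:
$R = 36$ ($R = 4 \left(-3\right)^{2} = 4 \cdot 9 = 36$)
$- 2 \left(\left(R + 5955\right) + n{\left(14 - -40,51 \right)}\right) = - 2 \left(\left(36 + 5955\right) + \left(14 - -40\right)\right) = - 2 \left(5991 + \left(14 + 40\right)\right) = - 2 \left(5991 + 54\right) = \left(-2\right) 6045 = -12090$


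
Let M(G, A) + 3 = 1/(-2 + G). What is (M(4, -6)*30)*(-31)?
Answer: 2325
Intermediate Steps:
M(G, A) = -3 + 1/(-2 + G)
(M(4, -6)*30)*(-31) = (((7 - 3*4)/(-2 + 4))*30)*(-31) = (((7 - 12)/2)*30)*(-31) = (((½)*(-5))*30)*(-31) = -5/2*30*(-31) = -75*(-31) = 2325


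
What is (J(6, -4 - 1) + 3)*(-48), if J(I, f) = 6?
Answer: -432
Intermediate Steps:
(J(6, -4 - 1) + 3)*(-48) = (6 + 3)*(-48) = 9*(-48) = -432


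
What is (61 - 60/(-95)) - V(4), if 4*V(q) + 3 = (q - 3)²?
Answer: 2361/38 ≈ 62.132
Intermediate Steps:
V(q) = -¾ + (-3 + q)²/4 (V(q) = -¾ + (q - 3)²/4 = -¾ + (-3 + q)²/4)
(61 - 60/(-95)) - V(4) = (61 - 60/(-95)) - (-¾ + (-3 + 4)²/4) = (61 - 60*(-1/95)) - (-¾ + (¼)*1²) = (61 + 12/19) - (-¾ + (¼)*1) = 1171/19 - (-¾ + ¼) = 1171/19 - 1*(-½) = 1171/19 + ½ = 2361/38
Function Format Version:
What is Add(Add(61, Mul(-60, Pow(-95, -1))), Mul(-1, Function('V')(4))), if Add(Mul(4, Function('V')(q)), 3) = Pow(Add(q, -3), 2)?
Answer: Rational(2361, 38) ≈ 62.132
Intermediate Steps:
Function('V')(q) = Add(Rational(-3, 4), Mul(Rational(1, 4), Pow(Add(-3, q), 2))) (Function('V')(q) = Add(Rational(-3, 4), Mul(Rational(1, 4), Pow(Add(q, -3), 2))) = Add(Rational(-3, 4), Mul(Rational(1, 4), Pow(Add(-3, q), 2))))
Add(Add(61, Mul(-60, Pow(-95, -1))), Mul(-1, Function('V')(4))) = Add(Add(61, Mul(-60, Pow(-95, -1))), Mul(-1, Add(Rational(-3, 4), Mul(Rational(1, 4), Pow(Add(-3, 4), 2))))) = Add(Add(61, Mul(-60, Rational(-1, 95))), Mul(-1, Add(Rational(-3, 4), Mul(Rational(1, 4), Pow(1, 2))))) = Add(Add(61, Rational(12, 19)), Mul(-1, Add(Rational(-3, 4), Mul(Rational(1, 4), 1)))) = Add(Rational(1171, 19), Mul(-1, Add(Rational(-3, 4), Rational(1, 4)))) = Add(Rational(1171, 19), Mul(-1, Rational(-1, 2))) = Add(Rational(1171, 19), Rational(1, 2)) = Rational(2361, 38)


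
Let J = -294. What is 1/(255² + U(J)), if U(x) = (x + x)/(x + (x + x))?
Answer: 3/195077 ≈ 1.5379e-5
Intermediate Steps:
U(x) = ⅔ (U(x) = (2*x)/(x + 2*x) = (2*x)/((3*x)) = (2*x)*(1/(3*x)) = ⅔)
1/(255² + U(J)) = 1/(255² + ⅔) = 1/(65025 + ⅔) = 1/(195077/3) = 3/195077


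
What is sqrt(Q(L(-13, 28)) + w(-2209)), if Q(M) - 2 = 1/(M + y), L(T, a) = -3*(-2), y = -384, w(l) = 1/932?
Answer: sqrt(1722428967)/29358 ≈ 1.4137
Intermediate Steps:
w(l) = 1/932
L(T, a) = 6
Q(M) = 2 + 1/(-384 + M) (Q(M) = 2 + 1/(M - 384) = 2 + 1/(-384 + M))
sqrt(Q(L(-13, 28)) + w(-2209)) = sqrt((-767 + 2*6)/(-384 + 6) + 1/932) = sqrt((-767 + 12)/(-378) + 1/932) = sqrt(-1/378*(-755) + 1/932) = sqrt(755/378 + 1/932) = sqrt(352019/176148) = sqrt(1722428967)/29358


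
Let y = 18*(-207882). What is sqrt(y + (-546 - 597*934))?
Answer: 6*I*sqrt(119445) ≈ 2073.6*I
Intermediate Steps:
y = -3741876
sqrt(y + (-546 - 597*934)) = sqrt(-3741876 + (-546 - 597*934)) = sqrt(-3741876 + (-546 - 557598)) = sqrt(-3741876 - 558144) = sqrt(-4300020) = 6*I*sqrt(119445)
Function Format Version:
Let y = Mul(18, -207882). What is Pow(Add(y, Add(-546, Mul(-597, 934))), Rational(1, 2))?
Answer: Mul(6, I, Pow(119445, Rational(1, 2))) ≈ Mul(2073.6, I)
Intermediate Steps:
y = -3741876
Pow(Add(y, Add(-546, Mul(-597, 934))), Rational(1, 2)) = Pow(Add(-3741876, Add(-546, Mul(-597, 934))), Rational(1, 2)) = Pow(Add(-3741876, Add(-546, -557598)), Rational(1, 2)) = Pow(Add(-3741876, -558144), Rational(1, 2)) = Pow(-4300020, Rational(1, 2)) = Mul(6, I, Pow(119445, Rational(1, 2)))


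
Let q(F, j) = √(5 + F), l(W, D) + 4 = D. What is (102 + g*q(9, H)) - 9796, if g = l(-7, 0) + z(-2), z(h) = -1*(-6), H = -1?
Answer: -9694 + 2*√14 ≈ -9686.5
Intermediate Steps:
l(W, D) = -4 + D
z(h) = 6
g = 2 (g = (-4 + 0) + 6 = -4 + 6 = 2)
(102 + g*q(9, H)) - 9796 = (102 + 2*√(5 + 9)) - 9796 = (102 + 2*√14) - 9796 = -9694 + 2*√14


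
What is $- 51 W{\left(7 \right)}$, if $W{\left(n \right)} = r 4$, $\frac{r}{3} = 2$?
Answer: $-1224$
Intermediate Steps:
$r = 6$ ($r = 3 \cdot 2 = 6$)
$W{\left(n \right)} = 24$ ($W{\left(n \right)} = 6 \cdot 4 = 24$)
$- 51 W{\left(7 \right)} = \left(-51\right) 24 = -1224$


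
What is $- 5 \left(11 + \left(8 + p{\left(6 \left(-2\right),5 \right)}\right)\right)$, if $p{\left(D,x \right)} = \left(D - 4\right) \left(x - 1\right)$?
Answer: $225$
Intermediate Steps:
$p{\left(D,x \right)} = \left(-1 + x\right) \left(-4 + D\right)$ ($p{\left(D,x \right)} = \left(-4 + D\right) \left(-1 + x\right) = \left(-1 + x\right) \left(-4 + D\right)$)
$- 5 \left(11 + \left(8 + p{\left(6 \left(-2\right),5 \right)}\right)\right) = - 5 \left(11 + \left(8 + \left(4 - 6 \left(-2\right) - 20 + 6 \left(-2\right) 5\right)\right)\right) = - 5 \left(11 + \left(8 - 64\right)\right) = - 5 \left(11 - 56\right) = \left(-5\right) \left(-45\right) = 225$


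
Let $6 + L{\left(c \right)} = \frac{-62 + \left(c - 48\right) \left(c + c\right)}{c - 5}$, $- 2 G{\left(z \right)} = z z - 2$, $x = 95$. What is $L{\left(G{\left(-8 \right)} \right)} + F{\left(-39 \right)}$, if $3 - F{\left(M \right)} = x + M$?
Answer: $- \frac{580}{3} \approx -193.33$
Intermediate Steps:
$G{\left(z \right)} = 1 - \frac{z^{2}}{2}$ ($G{\left(z \right)} = - \frac{z z - 2}{2} = - \frac{z^{2} - 2}{2} = - \frac{-2 + z^{2}}{2} = 1 - \frac{z^{2}}{2}$)
$F{\left(M \right)} = -92 - M$ ($F{\left(M \right)} = 3 - \left(95 + M\right) = -92 - M$)
$L{\left(c \right)} = -6 + \frac{-62 + 2 c \left(-48 + c\right)}{-5 + c}$ ($L{\left(c \right)} = -6 + \frac{-62 + \left(c - 48\right) \left(c + c\right)}{c - 5} = -6 + \frac{-62 + \left(-48 + c\right) 2 c}{-5 + c} = -6 + \frac{-62 + 2 c \left(-48 + c\right)}{-5 + c}$)
$L{\left(G{\left(-8 \right)} \right)} + F{\left(-39 \right)} = \frac{2 \left(-16 + \left(1 - \frac{\left(-8\right)^{2}}{2}\right)^{2} - 51 \left(1 - \frac{\left(-8\right)^{2}}{2}\right)\right)}{-5 + \left(1 - \frac{\left(-8\right)^{2}}{2}\right)} - 53 = \frac{2 \left(-16 + \left(1 - 32\right)^{2} - 51 \left(1 - 32\right)\right)}{-5 + \left(1 - 32\right)} + \left(-92 + 39\right) = \frac{2 \left(-16 + \left(1 - 32\right)^{2} - 51 \left(1 - 32\right)\right)}{-5 + \left(1 - 32\right)} - 53 = \frac{2 \left(-16 + \left(-31\right)^{2} - -1581\right)}{-5 - 31} - 53 = \frac{2 \left(-16 + 961 + 1581\right)}{-36} - 53 = 2 \left(- \frac{1}{36}\right) 2526 - 53 = - \frac{421}{3} - 53 = - \frac{580}{3}$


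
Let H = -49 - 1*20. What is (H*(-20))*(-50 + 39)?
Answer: -15180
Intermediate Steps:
H = -69 (H = -49 - 20 = -69)
(H*(-20))*(-50 + 39) = (-69*(-20))*(-50 + 39) = 1380*(-11) = -15180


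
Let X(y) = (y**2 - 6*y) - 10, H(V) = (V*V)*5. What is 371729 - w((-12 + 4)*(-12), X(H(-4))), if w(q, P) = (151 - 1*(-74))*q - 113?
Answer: 350242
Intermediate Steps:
H(V) = 5*V**2 (H(V) = V**2*5 = 5*V**2)
X(y) = -10 + y**2 - 6*y
w(q, P) = -113 + 225*q (w(q, P) = (151 + 74)*q - 113 = 225*q - 113 = -113 + 225*q)
371729 - w((-12 + 4)*(-12), X(H(-4))) = 371729 - (-113 + 225*((-12 + 4)*(-12))) = 371729 - (-113 + 225*(-8*(-12))) = 371729 - (-113 + 225*96) = 371729 - (-113 + 21600) = 371729 - 1*21487 = 371729 - 21487 = 350242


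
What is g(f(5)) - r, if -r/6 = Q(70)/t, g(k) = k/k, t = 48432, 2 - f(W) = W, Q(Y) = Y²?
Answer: 3243/2018 ≈ 1.6070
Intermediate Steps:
f(W) = 2 - W
g(k) = 1
r = -1225/2018 (r = -6*70²/48432 = -29400/48432 = -6*1225/12108 = -1225/2018 ≈ -0.60704)
g(f(5)) - r = 1 - 1*(-1225/2018) = 1 + 1225/2018 = 3243/2018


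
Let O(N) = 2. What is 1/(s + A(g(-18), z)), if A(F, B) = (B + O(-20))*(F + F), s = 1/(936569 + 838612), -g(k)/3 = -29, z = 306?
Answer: 1775181/95135500153 ≈ 1.8660e-5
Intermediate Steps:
g(k) = 87 (g(k) = -3*(-29) = 87)
s = 1/1775181 ≈ 5.6332e-7
A(F, B) = 2*F*(2 + B) (A(F, B) = (B + 2)*(F + F) = (2 + B)*(2*F) = 2*F*(2 + B))
1/(s + A(g(-18), z)) = 1/(1/1775181 + 2*87*(2 + 306)) = 1/(1/1775181 + 2*87*308) = 1/(1/1775181 + 53592) = 1/(95135500153/1775181) = 1775181/95135500153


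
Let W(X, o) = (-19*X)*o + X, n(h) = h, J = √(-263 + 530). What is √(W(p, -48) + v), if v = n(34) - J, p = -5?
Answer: √(-4531 - √267) ≈ 67.434*I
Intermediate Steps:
J = √267 ≈ 16.340
W(X, o) = X - 19*X*o (W(X, o) = -19*X*o + X = X - 19*X*o)
v = 34 - √267 ≈ 17.660
√(W(p, -48) + v) = √(-5*(1 - 19*(-48)) + (34 - √267)) = √(-5*(1 + 912) + (34 - √267)) = √(-5*913 + (34 - √267)) = √(-4565 + (34 - √267)) = √(-4531 - √267)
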